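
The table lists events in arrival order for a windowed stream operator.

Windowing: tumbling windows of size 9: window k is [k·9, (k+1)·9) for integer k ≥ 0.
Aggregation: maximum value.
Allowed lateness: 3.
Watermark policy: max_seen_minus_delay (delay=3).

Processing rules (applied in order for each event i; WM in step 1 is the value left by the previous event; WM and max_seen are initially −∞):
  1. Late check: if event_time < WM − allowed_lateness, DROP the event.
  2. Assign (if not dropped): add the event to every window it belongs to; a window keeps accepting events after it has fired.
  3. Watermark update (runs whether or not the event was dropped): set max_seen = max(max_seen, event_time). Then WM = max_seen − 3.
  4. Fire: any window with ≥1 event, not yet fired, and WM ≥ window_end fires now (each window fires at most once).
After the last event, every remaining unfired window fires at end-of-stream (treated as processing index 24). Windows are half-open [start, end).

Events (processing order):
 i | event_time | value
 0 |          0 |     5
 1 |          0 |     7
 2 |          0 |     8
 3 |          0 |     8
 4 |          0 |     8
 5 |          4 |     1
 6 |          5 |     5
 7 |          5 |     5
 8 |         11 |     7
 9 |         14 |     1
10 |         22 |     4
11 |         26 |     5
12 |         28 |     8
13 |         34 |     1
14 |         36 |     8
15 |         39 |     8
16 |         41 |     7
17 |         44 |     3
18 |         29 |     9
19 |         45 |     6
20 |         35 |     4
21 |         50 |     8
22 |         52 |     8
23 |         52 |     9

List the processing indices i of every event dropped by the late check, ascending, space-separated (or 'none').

i=0 t=0 v=5: → [0,9); WM=-3
i=1 t=0 v=7: → [0,9); WM=-3
i=2 t=0 v=8: → [0,9); WM=-3
i=3 t=0 v=8: → [0,9); WM=-3
i=4 t=0 v=8: → [0,9); WM=-3
i=5 t=4 v=1: → [0,9); WM=1
i=6 t=5 v=5: → [0,9); WM=2
i=7 t=5 v=5: → [0,9); WM=2
i=8 t=11 v=7: → [9,18); WM=8
i=9 t=14 v=1: → [9,18); WM=11; [0,9) fires=8
i=10 t=22 v=4: → [18,27); WM=19; [9,18) fires=7
i=11 t=26 v=5: → [18,27); WM=23
i=12 t=28 v=8: → [27,36); WM=25
i=13 t=34 v=1: → [27,36); WM=31; [18,27) fires=5
i=14 t=36 v=8: → [36,45); WM=33
i=15 t=39 v=8: → [36,45); WM=36; [27,36) fires=8
i=16 t=41 v=7: → [36,45); WM=38
i=17 t=44 v=3: → [36,45); WM=41
i=18 t=29 v=9: DROP (t<41-3); WM=41
i=19 t=45 v=6: → [45,54); WM=42
i=20 t=35 v=4: DROP (t<42-3); WM=42
i=21 t=50 v=8: → [45,54); WM=47; [36,45) fires=8
i=22 t=52 v=8: → [45,54); WM=49
i=23 t=52 v=9: → [45,54); WM=49

18 20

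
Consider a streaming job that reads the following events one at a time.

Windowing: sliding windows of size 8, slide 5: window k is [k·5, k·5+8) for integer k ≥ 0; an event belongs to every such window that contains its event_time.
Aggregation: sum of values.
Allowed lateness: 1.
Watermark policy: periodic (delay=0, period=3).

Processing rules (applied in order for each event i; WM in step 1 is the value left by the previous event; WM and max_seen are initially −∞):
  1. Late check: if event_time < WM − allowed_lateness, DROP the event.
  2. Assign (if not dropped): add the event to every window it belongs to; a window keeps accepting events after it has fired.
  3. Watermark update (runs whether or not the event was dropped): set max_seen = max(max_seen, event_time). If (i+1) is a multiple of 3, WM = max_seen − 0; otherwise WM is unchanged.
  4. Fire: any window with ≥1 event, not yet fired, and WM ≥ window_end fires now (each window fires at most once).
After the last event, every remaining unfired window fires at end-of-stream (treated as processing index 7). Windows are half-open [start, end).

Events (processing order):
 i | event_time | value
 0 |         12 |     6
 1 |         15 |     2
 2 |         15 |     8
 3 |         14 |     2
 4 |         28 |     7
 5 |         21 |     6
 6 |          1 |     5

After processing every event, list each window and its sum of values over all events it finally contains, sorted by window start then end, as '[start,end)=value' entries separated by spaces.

[5,13)=6 [10,18)=18 [15,23)=16 [20,28)=6 [25,33)=7

i=0 t=12 v=6: → [10,18),[5,13); WM=−∞
i=1 t=15 v=2: → [15,23),[10,18); WM=−∞
i=2 t=15 v=8: → [15,23),[10,18); WM=15; [5,13) fires=6
i=3 t=14 v=2: → [10,18); WM=15
i=4 t=28 v=7: → [25,33); WM=15
i=5 t=21 v=6: → [20,28),[15,23); WM=28; [10,18) fires=18 [15,23) fires=16 [20,28) fires=6
i=6 t=1 v=5: DROP (t<28-1); WM=28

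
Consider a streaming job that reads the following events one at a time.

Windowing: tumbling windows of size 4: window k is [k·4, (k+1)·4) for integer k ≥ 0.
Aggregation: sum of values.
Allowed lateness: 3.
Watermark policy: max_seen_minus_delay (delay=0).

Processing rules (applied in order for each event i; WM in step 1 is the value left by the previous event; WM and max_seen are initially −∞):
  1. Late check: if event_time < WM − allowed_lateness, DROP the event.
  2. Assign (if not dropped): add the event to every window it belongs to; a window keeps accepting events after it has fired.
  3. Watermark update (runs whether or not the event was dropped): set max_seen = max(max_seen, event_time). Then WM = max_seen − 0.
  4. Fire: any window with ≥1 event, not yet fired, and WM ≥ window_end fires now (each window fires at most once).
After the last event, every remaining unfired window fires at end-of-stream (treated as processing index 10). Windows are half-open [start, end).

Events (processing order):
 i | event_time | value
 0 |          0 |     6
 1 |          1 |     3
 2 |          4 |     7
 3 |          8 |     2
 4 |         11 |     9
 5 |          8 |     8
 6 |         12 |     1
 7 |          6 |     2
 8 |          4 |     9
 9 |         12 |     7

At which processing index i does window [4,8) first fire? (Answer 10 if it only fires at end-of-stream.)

i=0 t=0 v=6: → [0,4); WM=0
i=1 t=1 v=3: → [0,4); WM=1
i=2 t=4 v=7: → [4,8); WM=4; [0,4) fires=9
i=3 t=8 v=2: → [8,12); WM=8; [4,8) fires=7
i=4 t=11 v=9: → [8,12); WM=11
i=5 t=8 v=8: → [8,12); WM=11
i=6 t=12 v=1: → [12,16); WM=12; [8,12) fires=19
i=7 t=6 v=2: DROP (t<12-3); WM=12
i=8 t=4 v=9: DROP (t<12-3); WM=12
i=9 t=12 v=7: → [12,16); WM=12

3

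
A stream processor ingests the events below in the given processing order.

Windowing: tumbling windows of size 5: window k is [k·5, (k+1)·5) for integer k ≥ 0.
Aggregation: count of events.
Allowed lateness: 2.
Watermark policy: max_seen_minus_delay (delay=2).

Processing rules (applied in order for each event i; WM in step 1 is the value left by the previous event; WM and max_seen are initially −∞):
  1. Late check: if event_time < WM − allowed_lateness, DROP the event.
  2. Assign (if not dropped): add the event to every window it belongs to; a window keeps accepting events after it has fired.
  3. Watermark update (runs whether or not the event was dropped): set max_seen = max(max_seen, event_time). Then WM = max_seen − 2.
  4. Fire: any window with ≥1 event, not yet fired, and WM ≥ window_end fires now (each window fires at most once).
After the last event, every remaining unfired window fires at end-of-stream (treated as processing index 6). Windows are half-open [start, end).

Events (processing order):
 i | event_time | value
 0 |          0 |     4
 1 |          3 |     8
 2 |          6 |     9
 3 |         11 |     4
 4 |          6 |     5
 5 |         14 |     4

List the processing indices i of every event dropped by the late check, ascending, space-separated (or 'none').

i=0 t=0 v=4: → [0,5); WM=-2
i=1 t=3 v=8: → [0,5); WM=1
i=2 t=6 v=9: → [5,10); WM=4
i=3 t=11 v=4: → [10,15); WM=9; [0,5) fires=2
i=4 t=6 v=5: DROP (t<9-2); WM=9
i=5 t=14 v=4: → [10,15); WM=12; [5,10) fires=1

4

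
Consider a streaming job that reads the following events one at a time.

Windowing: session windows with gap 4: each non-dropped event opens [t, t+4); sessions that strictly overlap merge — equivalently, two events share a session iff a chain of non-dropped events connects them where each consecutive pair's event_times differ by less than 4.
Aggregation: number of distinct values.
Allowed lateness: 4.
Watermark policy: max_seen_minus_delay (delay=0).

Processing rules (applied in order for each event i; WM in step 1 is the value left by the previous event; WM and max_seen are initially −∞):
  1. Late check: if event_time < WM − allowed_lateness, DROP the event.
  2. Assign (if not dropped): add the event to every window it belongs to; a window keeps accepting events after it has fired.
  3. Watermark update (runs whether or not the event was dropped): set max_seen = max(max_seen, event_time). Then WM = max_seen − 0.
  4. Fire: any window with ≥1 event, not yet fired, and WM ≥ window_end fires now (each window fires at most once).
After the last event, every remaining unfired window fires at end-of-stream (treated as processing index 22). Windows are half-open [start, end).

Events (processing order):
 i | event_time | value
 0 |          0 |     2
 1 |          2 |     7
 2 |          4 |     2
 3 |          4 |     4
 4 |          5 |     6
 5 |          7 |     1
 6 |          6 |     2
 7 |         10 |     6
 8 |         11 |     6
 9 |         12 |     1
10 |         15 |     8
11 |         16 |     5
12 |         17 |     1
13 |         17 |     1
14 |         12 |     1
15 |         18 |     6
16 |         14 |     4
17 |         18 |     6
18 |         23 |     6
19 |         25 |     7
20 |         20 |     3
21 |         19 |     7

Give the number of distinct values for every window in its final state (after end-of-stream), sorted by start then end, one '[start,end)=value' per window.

[0,22)=7 [23,29)=2

i=0 t=0 v=2: → [0,4); WM=0
i=1 t=2 v=7: → [0,6); WM=2
i=2 t=4 v=2: → [0,8); WM=4
i=3 t=4 v=4: → [0,8); WM=4
i=4 t=5 v=6: → [0,9); WM=5
i=5 t=7 v=1: → [0,11); WM=7
i=6 t=6 v=2: → [0,11); WM=7
i=7 t=10 v=6: → [0,14); WM=10
i=8 t=11 v=6: → [0,15); WM=11
i=9 t=12 v=1: → [0,16); WM=12
i=10 t=15 v=8: → [0,19); WM=15
i=11 t=16 v=5: → [0,20); WM=16
i=12 t=17 v=1: → [0,21); WM=17
i=13 t=17 v=1: → [0,21); WM=17
i=14 t=12 v=1: DROP (t<17-4); WM=17
i=15 t=18 v=6: → [0,22); WM=18
i=16 t=14 v=4: → [0,22); WM=18
i=17 t=18 v=6: → [0,22); WM=18
i=18 t=23 v=6: → [23,27); WM=23
i=19 t=25 v=7: → [23,29); WM=25
i=20 t=20 v=3: DROP (t<25-4); WM=25
i=21 t=19 v=7: DROP (t<25-4); WM=25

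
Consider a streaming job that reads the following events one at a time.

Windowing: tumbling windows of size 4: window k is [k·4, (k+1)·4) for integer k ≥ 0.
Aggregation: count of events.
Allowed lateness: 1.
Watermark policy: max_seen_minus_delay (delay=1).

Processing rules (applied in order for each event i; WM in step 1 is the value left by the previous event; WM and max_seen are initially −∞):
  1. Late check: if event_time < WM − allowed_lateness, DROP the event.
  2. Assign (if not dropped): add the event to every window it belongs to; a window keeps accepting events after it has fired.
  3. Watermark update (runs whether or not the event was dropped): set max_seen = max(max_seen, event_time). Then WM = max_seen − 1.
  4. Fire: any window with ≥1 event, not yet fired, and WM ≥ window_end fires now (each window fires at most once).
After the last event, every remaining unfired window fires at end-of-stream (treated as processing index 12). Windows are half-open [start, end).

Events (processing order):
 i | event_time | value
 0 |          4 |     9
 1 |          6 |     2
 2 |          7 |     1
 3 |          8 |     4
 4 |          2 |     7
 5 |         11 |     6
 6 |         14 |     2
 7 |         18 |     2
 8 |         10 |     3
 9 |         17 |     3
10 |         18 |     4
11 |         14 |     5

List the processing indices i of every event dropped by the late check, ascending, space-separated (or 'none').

i=0 t=4 v=9: → [4,8); WM=3
i=1 t=6 v=2: → [4,8); WM=5
i=2 t=7 v=1: → [4,8); WM=6
i=3 t=8 v=4: → [8,12); WM=7
i=4 t=2 v=7: DROP (t<7-1); WM=7
i=5 t=11 v=6: → [8,12); WM=10; [4,8) fires=3
i=6 t=14 v=2: → [12,16); WM=13; [8,12) fires=2
i=7 t=18 v=2: → [16,20); WM=17; [12,16) fires=1
i=8 t=10 v=3: DROP (t<17-1); WM=17
i=9 t=17 v=3: → [16,20); WM=17
i=10 t=18 v=4: → [16,20); WM=17
i=11 t=14 v=5: DROP (t<17-1); WM=17

4 8 11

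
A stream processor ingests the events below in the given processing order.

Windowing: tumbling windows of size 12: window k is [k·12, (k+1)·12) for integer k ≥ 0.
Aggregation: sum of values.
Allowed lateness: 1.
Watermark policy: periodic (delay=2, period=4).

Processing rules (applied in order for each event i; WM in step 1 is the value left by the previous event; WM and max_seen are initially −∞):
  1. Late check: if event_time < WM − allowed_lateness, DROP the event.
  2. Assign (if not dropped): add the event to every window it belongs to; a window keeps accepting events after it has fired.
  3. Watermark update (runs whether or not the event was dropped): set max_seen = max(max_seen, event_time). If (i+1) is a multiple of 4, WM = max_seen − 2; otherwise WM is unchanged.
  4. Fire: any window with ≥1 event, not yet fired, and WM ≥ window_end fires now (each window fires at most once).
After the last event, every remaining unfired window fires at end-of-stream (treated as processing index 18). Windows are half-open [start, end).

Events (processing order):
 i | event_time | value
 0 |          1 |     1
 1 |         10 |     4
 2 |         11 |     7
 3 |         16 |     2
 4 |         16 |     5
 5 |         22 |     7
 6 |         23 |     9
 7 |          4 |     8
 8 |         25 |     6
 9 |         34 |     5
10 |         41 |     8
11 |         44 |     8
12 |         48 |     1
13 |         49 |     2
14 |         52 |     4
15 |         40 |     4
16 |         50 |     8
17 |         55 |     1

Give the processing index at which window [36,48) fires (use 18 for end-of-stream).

i=0 t=1 v=1: → [0,12); WM=−∞
i=1 t=10 v=4: → [0,12); WM=−∞
i=2 t=11 v=7: → [0,12); WM=−∞
i=3 t=16 v=2: → [12,24); WM=14; [0,12) fires=12
i=4 t=16 v=5: → [12,24); WM=14
i=5 t=22 v=7: → [12,24); WM=14
i=6 t=23 v=9: → [12,24); WM=14
i=7 t=4 v=8: DROP (t<14-1); WM=21
i=8 t=25 v=6: → [24,36); WM=21
i=9 t=34 v=5: → [24,36); WM=21
i=10 t=41 v=8: → [36,48); WM=21
i=11 t=44 v=8: → [36,48); WM=42; [12,24) fires=23 [24,36) fires=11
i=12 t=48 v=1: → [48,60); WM=42
i=13 t=49 v=2: → [48,60); WM=42
i=14 t=52 v=4: → [48,60); WM=42
i=15 t=40 v=4: DROP (t<42-1); WM=50; [36,48) fires=16
i=16 t=50 v=8: → [48,60); WM=50
i=17 t=55 v=1: → [48,60); WM=50

15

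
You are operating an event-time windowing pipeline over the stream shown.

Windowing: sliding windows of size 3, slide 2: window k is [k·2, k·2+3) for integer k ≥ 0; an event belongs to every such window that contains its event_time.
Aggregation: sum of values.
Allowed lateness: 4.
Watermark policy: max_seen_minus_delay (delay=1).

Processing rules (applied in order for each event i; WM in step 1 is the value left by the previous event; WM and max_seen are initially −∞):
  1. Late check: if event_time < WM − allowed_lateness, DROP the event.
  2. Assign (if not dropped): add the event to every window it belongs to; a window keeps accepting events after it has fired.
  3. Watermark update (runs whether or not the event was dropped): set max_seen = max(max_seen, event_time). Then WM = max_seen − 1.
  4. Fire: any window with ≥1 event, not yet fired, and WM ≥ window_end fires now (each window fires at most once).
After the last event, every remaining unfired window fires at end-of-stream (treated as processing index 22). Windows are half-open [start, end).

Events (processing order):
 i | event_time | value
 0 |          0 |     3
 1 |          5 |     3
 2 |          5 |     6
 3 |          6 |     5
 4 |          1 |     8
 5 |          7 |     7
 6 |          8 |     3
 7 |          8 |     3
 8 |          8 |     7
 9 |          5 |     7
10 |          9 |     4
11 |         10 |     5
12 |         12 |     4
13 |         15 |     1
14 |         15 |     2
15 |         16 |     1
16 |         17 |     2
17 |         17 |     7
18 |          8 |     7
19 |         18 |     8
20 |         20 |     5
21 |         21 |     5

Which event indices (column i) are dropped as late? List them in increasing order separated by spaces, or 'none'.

18

i=0 t=0 v=3: → [0,3); WM=-1
i=1 t=5 v=3: → [4,7); WM=4; [0,3) fires=3
i=2 t=5 v=6: → [4,7); WM=4
i=3 t=6 v=5: → [6,9),[4,7); WM=5
i=4 t=1 v=8: → [0,3); WM=5
i=5 t=7 v=7: → [6,9); WM=6
i=6 t=8 v=3: → [8,11),[6,9); WM=7; [4,7) fires=14
i=7 t=8 v=3: → [8,11),[6,9); WM=7
i=8 t=8 v=7: → [8,11),[6,9); WM=7
i=9 t=5 v=7: → [4,7); WM=7
i=10 t=9 v=4: → [8,11); WM=8
i=11 t=10 v=5: → [10,13),[8,11); WM=9; [6,9) fires=25
i=12 t=12 v=4: → [12,15),[10,13); WM=11; [8,11) fires=22
i=13 t=15 v=1: → [14,17); WM=14; [10,13) fires=9
i=14 t=15 v=2: → [14,17); WM=14
i=15 t=16 v=1: → [16,19),[14,17); WM=15; [12,15) fires=4
i=16 t=17 v=2: → [16,19); WM=16
i=17 t=17 v=7: → [16,19); WM=16
i=18 t=8 v=7: DROP (t<16-4); WM=16
i=19 t=18 v=8: → [18,21),[16,19); WM=17; [14,17) fires=4
i=20 t=20 v=5: → [20,23),[18,21); WM=19; [16,19) fires=18
i=21 t=21 v=5: → [20,23); WM=20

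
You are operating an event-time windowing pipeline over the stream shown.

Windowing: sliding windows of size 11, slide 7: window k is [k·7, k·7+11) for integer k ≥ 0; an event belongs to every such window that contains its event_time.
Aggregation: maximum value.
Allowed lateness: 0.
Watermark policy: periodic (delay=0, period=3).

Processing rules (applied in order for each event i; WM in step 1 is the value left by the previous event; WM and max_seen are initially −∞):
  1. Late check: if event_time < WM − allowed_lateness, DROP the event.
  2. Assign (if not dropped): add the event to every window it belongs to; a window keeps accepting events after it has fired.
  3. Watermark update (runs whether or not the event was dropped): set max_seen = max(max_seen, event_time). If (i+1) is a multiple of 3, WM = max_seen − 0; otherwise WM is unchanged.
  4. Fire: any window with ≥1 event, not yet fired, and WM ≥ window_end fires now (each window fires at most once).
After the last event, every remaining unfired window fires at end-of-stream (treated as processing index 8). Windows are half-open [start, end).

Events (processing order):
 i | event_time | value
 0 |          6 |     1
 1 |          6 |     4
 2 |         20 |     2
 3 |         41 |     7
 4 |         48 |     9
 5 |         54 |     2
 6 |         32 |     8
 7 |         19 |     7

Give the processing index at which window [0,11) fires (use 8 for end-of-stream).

2

i=0 t=6 v=1: → [0,11); WM=−∞
i=1 t=6 v=4: → [0,11); WM=−∞
i=2 t=20 v=2: → [14,25); WM=20; [0,11) fires=4
i=3 t=41 v=7: → [35,46); WM=20
i=4 t=48 v=9: → [42,53); WM=20
i=5 t=54 v=2: → [49,60); WM=54; [14,25) fires=2 [35,46) fires=7 [42,53) fires=9
i=6 t=32 v=8: DROP (t<54-0); WM=54
i=7 t=19 v=7: DROP (t<54-0); WM=54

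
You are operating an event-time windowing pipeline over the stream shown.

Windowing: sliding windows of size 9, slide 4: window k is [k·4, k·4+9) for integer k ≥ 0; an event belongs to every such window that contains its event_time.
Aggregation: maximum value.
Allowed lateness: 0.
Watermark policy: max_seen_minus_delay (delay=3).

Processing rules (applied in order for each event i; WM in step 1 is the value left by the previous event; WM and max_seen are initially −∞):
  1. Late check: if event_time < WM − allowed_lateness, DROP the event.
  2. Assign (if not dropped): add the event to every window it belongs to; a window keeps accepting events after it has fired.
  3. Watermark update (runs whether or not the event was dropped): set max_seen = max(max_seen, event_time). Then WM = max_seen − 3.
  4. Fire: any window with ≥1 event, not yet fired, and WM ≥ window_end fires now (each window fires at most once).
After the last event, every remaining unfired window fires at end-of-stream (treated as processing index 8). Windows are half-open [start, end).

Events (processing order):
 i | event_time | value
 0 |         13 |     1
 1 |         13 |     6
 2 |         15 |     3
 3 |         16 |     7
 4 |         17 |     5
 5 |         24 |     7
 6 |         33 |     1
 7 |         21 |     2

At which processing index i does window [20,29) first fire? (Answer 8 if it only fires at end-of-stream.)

6

i=0 t=13 v=1: → [12,21),[8,17); WM=10
i=1 t=13 v=6: → [12,21),[8,17); WM=10
i=2 t=15 v=3: → [12,21),[8,17); WM=12
i=3 t=16 v=7: → [16,25),[12,21),[8,17); WM=13
i=4 t=17 v=5: → [16,25),[12,21); WM=14
i=5 t=24 v=7: → [24,33),[20,29),[16,25); WM=21; [8,17) fires=7 [12,21) fires=7
i=6 t=33 v=1: → [32,41),[28,37); WM=30; [16,25) fires=7 [20,29) fires=7
i=7 t=21 v=2: DROP (t<30-0); WM=30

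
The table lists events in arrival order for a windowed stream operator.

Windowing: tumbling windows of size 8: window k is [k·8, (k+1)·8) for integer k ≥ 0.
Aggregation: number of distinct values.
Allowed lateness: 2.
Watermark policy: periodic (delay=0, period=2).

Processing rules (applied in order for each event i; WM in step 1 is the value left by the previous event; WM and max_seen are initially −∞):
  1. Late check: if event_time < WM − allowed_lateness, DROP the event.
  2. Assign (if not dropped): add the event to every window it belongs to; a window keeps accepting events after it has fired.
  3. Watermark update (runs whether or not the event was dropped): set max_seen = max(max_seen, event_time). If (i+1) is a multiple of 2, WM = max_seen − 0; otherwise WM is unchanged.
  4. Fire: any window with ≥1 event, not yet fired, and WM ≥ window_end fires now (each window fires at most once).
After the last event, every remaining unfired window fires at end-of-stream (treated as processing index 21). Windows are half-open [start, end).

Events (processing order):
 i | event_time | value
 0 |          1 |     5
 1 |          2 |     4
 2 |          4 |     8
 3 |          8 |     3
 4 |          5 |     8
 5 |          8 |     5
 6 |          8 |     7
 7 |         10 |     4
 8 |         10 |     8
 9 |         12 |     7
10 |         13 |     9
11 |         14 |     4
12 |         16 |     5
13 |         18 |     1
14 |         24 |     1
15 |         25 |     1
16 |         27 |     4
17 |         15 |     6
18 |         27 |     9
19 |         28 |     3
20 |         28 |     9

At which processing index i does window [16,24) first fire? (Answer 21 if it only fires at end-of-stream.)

i=0 t=1 v=5: → [0,8); WM=−∞
i=1 t=2 v=4: → [0,8); WM=2
i=2 t=4 v=8: → [0,8); WM=2
i=3 t=8 v=3: → [8,16); WM=8; [0,8) fires=3
i=4 t=5 v=8: DROP (t<8-2); WM=8
i=5 t=8 v=5: → [8,16); WM=8
i=6 t=8 v=7: → [8,16); WM=8
i=7 t=10 v=4: → [8,16); WM=10
i=8 t=10 v=8: → [8,16); WM=10
i=9 t=12 v=7: → [8,16); WM=12
i=10 t=13 v=9: → [8,16); WM=12
i=11 t=14 v=4: → [8,16); WM=14
i=12 t=16 v=5: → [16,24); WM=14
i=13 t=18 v=1: → [16,24); WM=18; [8,16) fires=6
i=14 t=24 v=1: → [24,32); WM=18
i=15 t=25 v=1: → [24,32); WM=25; [16,24) fires=2
i=16 t=27 v=4: → [24,32); WM=25
i=17 t=15 v=6: DROP (t<25-2); WM=27
i=18 t=27 v=9: → [24,32); WM=27
i=19 t=28 v=3: → [24,32); WM=28
i=20 t=28 v=9: → [24,32); WM=28

15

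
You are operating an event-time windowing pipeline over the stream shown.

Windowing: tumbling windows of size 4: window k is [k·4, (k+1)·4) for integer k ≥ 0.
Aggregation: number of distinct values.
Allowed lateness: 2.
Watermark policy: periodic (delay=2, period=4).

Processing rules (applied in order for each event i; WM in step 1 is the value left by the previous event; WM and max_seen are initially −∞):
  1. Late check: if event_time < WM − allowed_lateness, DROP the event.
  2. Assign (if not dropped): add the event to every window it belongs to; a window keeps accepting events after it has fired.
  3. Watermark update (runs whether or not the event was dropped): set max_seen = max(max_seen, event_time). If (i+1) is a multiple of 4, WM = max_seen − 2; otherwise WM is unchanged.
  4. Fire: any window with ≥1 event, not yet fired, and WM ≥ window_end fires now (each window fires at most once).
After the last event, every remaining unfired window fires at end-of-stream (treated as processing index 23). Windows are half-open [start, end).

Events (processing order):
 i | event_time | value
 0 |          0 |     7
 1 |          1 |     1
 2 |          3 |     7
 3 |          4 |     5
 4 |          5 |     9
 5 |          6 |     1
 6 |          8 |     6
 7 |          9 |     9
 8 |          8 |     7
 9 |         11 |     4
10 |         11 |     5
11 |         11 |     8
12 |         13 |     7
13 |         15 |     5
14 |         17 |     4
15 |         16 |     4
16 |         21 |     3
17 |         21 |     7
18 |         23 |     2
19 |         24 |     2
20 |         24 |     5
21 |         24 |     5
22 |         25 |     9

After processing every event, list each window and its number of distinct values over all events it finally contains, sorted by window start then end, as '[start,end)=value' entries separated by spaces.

i=0 t=0 v=7: → [0,4); WM=−∞
i=1 t=1 v=1: → [0,4); WM=−∞
i=2 t=3 v=7: → [0,4); WM=−∞
i=3 t=4 v=5: → [4,8); WM=2
i=4 t=5 v=9: → [4,8); WM=2
i=5 t=6 v=1: → [4,8); WM=2
i=6 t=8 v=6: → [8,12); WM=2
i=7 t=9 v=9: → [8,12); WM=7; [0,4) fires=2
i=8 t=8 v=7: → [8,12); WM=7
i=9 t=11 v=4: → [8,12); WM=7
i=10 t=11 v=5: → [8,12); WM=7
i=11 t=11 v=8: → [8,12); WM=9; [4,8) fires=3
i=12 t=13 v=7: → [12,16); WM=9
i=13 t=15 v=5: → [12,16); WM=9
i=14 t=17 v=4: → [16,20); WM=9
i=15 t=16 v=4: → [16,20); WM=15; [8,12) fires=6
i=16 t=21 v=3: → [20,24); WM=15
i=17 t=21 v=7: → [20,24); WM=15
i=18 t=23 v=2: → [20,24); WM=15
i=19 t=24 v=2: → [24,28); WM=22; [12,16) fires=2 [16,20) fires=1
i=20 t=24 v=5: → [24,28); WM=22
i=21 t=24 v=5: → [24,28); WM=22
i=22 t=25 v=9: → [24,28); WM=22

[0,4)=2 [4,8)=3 [8,12)=6 [12,16)=2 [16,20)=1 [20,24)=3 [24,28)=3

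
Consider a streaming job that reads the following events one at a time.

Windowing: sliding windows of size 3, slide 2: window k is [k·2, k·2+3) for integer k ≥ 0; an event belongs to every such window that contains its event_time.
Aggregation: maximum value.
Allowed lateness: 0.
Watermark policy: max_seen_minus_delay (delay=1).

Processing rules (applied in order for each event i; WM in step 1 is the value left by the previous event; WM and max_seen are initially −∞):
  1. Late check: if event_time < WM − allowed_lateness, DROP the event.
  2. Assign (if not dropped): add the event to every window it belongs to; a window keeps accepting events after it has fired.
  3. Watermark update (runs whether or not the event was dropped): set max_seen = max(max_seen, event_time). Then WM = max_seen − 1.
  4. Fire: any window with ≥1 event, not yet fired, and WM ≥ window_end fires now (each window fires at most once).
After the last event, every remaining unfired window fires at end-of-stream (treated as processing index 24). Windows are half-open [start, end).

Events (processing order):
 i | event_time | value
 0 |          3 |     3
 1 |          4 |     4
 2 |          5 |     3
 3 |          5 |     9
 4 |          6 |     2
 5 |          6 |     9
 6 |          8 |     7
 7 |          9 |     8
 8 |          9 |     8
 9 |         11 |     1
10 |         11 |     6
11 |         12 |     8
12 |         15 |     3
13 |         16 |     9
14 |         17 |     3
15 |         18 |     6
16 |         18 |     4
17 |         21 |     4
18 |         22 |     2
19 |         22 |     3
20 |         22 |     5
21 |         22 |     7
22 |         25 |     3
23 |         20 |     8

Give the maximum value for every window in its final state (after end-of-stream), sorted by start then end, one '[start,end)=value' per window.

i=0 t=3 v=3: → [2,5); WM=2
i=1 t=4 v=4: → [4,7),[2,5); WM=3
i=2 t=5 v=3: → [4,7); WM=4
i=3 t=5 v=9: → [4,7); WM=4
i=4 t=6 v=2: → [6,9),[4,7); WM=5; [2,5) fires=4
i=5 t=6 v=9: → [6,9),[4,7); WM=5
i=6 t=8 v=7: → [8,11),[6,9); WM=7; [4,7) fires=9
i=7 t=9 v=8: → [8,11); WM=8
i=8 t=9 v=8: → [8,11); WM=8
i=9 t=11 v=1: → [10,13); WM=10; [6,9) fires=9
i=10 t=11 v=6: → [10,13); WM=10
i=11 t=12 v=8: → [12,15),[10,13); WM=11; [8,11) fires=8
i=12 t=15 v=3: → [14,17); WM=14; [10,13) fires=8
i=13 t=16 v=9: → [16,19),[14,17); WM=15; [12,15) fires=8
i=14 t=17 v=3: → [16,19); WM=16
i=15 t=18 v=6: → [18,21),[16,19); WM=17; [14,17) fires=9
i=16 t=18 v=4: → [18,21),[16,19); WM=17
i=17 t=21 v=4: → [20,23); WM=20; [16,19) fires=9
i=18 t=22 v=2: → [22,25),[20,23); WM=21; [18,21) fires=6
i=19 t=22 v=3: → [22,25),[20,23); WM=21
i=20 t=22 v=5: → [22,25),[20,23); WM=21
i=21 t=22 v=7: → [22,25),[20,23); WM=21
i=22 t=25 v=3: → [24,27); WM=24; [20,23) fires=7
i=23 t=20 v=8: DROP (t<24-0); WM=24

[2,5)=4 [4,7)=9 [6,9)=9 [8,11)=8 [10,13)=8 [12,15)=8 [14,17)=9 [16,19)=9 [18,21)=6 [20,23)=7 [22,25)=7 [24,27)=3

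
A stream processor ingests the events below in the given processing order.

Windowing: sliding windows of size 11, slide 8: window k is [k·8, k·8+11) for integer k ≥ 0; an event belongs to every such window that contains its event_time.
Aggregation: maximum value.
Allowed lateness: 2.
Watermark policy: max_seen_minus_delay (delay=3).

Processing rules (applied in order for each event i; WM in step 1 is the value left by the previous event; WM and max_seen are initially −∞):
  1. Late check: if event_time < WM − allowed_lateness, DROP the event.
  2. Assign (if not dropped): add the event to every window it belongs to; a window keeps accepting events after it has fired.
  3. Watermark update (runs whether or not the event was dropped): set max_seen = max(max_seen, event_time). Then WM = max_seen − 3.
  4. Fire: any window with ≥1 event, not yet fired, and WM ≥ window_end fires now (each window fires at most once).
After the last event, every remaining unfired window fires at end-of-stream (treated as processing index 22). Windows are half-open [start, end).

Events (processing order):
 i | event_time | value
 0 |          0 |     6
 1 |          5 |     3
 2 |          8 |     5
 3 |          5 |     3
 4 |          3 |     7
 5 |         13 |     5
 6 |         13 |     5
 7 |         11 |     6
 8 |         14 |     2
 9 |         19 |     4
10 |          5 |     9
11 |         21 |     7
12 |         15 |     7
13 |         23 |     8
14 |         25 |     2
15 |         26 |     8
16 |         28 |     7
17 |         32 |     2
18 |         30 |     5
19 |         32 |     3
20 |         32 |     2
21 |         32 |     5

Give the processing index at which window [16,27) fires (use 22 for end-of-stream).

17

i=0 t=0 v=6: → [0,11); WM=-3
i=1 t=5 v=3: → [0,11); WM=2
i=2 t=8 v=5: → [8,19),[0,11); WM=5
i=3 t=5 v=3: → [0,11); WM=5
i=4 t=3 v=7: → [0,11); WM=5
i=5 t=13 v=5: → [8,19); WM=10
i=6 t=13 v=5: → [8,19); WM=10
i=7 t=11 v=6: → [8,19); WM=10
i=8 t=14 v=2: → [8,19); WM=11; [0,11) fires=7
i=9 t=19 v=4: → [16,27); WM=16
i=10 t=5 v=9: DROP (t<16-2); WM=16
i=11 t=21 v=7: → [16,27); WM=18
i=12 t=15 v=7: DROP (t<18-2); WM=18
i=13 t=23 v=8: → [16,27); WM=20; [8,19) fires=6
i=14 t=25 v=2: → [24,35),[16,27); WM=22
i=15 t=26 v=8: → [24,35),[16,27); WM=23
i=16 t=28 v=7: → [24,35); WM=25
i=17 t=32 v=2: → [32,43),[24,35); WM=29; [16,27) fires=8
i=18 t=30 v=5: → [24,35); WM=29
i=19 t=32 v=3: → [32,43),[24,35); WM=29
i=20 t=32 v=2: → [32,43),[24,35); WM=29
i=21 t=32 v=5: → [32,43),[24,35); WM=29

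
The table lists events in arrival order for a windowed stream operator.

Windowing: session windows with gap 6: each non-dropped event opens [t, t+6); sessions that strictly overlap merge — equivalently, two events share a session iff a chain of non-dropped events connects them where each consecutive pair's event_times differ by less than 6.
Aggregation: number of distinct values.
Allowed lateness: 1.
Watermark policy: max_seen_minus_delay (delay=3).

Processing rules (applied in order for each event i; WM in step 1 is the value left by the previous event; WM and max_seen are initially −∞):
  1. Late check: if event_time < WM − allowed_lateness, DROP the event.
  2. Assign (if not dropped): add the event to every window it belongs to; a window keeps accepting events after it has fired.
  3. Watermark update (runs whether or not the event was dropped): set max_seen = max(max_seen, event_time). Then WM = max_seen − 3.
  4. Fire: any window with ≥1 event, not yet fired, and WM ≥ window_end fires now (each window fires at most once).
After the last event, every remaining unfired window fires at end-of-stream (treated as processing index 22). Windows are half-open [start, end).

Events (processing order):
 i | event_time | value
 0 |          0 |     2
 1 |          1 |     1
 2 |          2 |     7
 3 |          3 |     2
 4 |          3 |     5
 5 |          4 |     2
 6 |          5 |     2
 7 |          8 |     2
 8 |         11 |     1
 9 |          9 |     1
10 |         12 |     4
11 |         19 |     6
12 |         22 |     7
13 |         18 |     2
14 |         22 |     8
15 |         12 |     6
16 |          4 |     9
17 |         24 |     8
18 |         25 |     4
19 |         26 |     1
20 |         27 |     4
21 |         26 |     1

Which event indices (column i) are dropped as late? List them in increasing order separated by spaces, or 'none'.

i=0 t=0 v=2: → [0,6); WM=-3
i=1 t=1 v=1: → [0,7); WM=-2
i=2 t=2 v=7: → [0,8); WM=-1
i=3 t=3 v=2: → [0,9); WM=0
i=4 t=3 v=5: → [0,9); WM=0
i=5 t=4 v=2: → [0,10); WM=1
i=6 t=5 v=2: → [0,11); WM=2
i=7 t=8 v=2: → [0,14); WM=5
i=8 t=11 v=1: → [0,17); WM=8
i=9 t=9 v=1: → [0,17); WM=8
i=10 t=12 v=4: → [0,18); WM=9
i=11 t=19 v=6: → [19,25); WM=16
i=12 t=22 v=7: → [19,28); WM=19
i=13 t=18 v=2: → [18,28); WM=19
i=14 t=22 v=8: → [18,28); WM=19
i=15 t=12 v=6: DROP (t<19-1); WM=19
i=16 t=4 v=9: DROP (t<19-1); WM=19
i=17 t=24 v=8: → [18,30); WM=21
i=18 t=25 v=4: → [18,31); WM=22
i=19 t=26 v=1: → [18,32); WM=23
i=20 t=27 v=4: → [18,33); WM=24
i=21 t=26 v=1: → [18,33); WM=24

15 16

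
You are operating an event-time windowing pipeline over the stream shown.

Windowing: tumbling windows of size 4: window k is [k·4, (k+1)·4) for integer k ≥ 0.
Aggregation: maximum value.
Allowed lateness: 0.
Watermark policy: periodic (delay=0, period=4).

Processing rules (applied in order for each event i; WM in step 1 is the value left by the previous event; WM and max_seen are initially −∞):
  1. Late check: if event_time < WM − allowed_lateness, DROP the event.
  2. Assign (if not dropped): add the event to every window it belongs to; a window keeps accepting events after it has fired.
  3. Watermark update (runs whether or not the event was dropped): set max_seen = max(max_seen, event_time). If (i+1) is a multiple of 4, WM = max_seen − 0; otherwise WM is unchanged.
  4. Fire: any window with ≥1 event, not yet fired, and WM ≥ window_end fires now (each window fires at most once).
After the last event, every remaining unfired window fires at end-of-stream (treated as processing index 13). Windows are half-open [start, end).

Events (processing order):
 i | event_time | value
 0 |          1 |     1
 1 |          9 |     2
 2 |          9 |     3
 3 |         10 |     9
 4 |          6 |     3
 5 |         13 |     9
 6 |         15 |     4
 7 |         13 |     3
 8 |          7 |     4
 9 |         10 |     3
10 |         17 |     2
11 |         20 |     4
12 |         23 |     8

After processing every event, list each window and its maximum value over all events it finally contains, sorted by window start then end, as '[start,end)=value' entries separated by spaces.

i=0 t=1 v=1: → [0,4); WM=−∞
i=1 t=9 v=2: → [8,12); WM=−∞
i=2 t=9 v=3: → [8,12); WM=−∞
i=3 t=10 v=9: → [8,12); WM=10; [0,4) fires=1
i=4 t=6 v=3: DROP (t<10-0); WM=10
i=5 t=13 v=9: → [12,16); WM=10
i=6 t=15 v=4: → [12,16); WM=10
i=7 t=13 v=3: → [12,16); WM=15; [8,12) fires=9
i=8 t=7 v=4: DROP (t<15-0); WM=15
i=9 t=10 v=3: DROP (t<15-0); WM=15
i=10 t=17 v=2: → [16,20); WM=15
i=11 t=20 v=4: → [20,24); WM=20; [12,16) fires=9 [16,20) fires=2
i=12 t=23 v=8: → [20,24); WM=20

[0,4)=1 [8,12)=9 [12,16)=9 [16,20)=2 [20,24)=8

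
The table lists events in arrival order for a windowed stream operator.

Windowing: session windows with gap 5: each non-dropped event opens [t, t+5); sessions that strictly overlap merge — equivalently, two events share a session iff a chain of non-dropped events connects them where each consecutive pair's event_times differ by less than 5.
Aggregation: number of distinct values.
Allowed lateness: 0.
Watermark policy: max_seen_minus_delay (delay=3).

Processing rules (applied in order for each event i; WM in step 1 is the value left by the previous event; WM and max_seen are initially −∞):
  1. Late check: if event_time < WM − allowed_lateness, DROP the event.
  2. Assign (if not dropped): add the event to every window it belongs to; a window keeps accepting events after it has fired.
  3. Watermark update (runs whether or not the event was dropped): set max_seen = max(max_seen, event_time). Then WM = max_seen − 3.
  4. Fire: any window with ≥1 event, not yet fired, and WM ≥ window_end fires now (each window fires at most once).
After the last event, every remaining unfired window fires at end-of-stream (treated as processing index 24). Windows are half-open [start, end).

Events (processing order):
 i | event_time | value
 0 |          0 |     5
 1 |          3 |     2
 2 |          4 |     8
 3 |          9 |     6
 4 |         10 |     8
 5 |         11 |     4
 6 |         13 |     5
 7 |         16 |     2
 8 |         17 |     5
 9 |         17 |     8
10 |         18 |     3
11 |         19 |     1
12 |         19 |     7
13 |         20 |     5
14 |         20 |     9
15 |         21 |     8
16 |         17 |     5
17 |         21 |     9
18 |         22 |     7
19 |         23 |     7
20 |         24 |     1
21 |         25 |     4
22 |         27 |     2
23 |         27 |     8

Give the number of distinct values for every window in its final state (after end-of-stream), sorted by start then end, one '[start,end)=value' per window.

i=0 t=0 v=5: → [0,5); WM=-3
i=1 t=3 v=2: → [0,8); WM=0
i=2 t=4 v=8: → [0,9); WM=1
i=3 t=9 v=6: → [9,14); WM=6
i=4 t=10 v=8: → [9,15); WM=7
i=5 t=11 v=4: → [9,16); WM=8
i=6 t=13 v=5: → [9,18); WM=10
i=7 t=16 v=2: → [9,21); WM=13
i=8 t=17 v=5: → [9,22); WM=14
i=9 t=17 v=8: → [9,22); WM=14
i=10 t=18 v=3: → [9,23); WM=15
i=11 t=19 v=1: → [9,24); WM=16
i=12 t=19 v=7: → [9,24); WM=16
i=13 t=20 v=5: → [9,25); WM=17
i=14 t=20 v=9: → [9,25); WM=17
i=15 t=21 v=8: → [9,26); WM=18
i=16 t=17 v=5: DROP (t<18-0); WM=18
i=17 t=21 v=9: → [9,26); WM=18
i=18 t=22 v=7: → [9,27); WM=19
i=19 t=23 v=7: → [9,28); WM=20
i=20 t=24 v=1: → [9,29); WM=21
i=21 t=25 v=4: → [9,30); WM=22
i=22 t=27 v=2: → [9,32); WM=24
i=23 t=27 v=8: → [9,32); WM=24

[0,9)=3 [9,32)=9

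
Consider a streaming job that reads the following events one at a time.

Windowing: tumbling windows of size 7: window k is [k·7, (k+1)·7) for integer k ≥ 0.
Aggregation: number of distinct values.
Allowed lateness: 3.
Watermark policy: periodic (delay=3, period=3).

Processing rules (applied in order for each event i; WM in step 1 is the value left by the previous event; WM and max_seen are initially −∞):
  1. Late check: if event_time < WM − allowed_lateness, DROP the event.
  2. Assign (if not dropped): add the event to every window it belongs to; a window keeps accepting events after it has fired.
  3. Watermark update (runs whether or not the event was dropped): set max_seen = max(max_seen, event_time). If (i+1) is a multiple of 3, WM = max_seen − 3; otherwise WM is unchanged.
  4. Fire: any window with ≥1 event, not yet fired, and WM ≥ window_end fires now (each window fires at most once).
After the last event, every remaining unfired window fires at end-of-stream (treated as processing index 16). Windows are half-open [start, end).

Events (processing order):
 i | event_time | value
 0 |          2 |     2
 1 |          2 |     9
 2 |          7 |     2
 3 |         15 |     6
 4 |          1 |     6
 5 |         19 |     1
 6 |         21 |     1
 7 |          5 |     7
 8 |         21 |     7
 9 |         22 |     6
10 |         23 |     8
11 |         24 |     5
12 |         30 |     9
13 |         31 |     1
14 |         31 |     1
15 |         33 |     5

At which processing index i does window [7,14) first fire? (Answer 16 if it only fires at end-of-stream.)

5

i=0 t=2 v=2: → [0,7); WM=−∞
i=1 t=2 v=9: → [0,7); WM=−∞
i=2 t=7 v=2: → [7,14); WM=4
i=3 t=15 v=6: → [14,21); WM=4
i=4 t=1 v=6: → [0,7); WM=4
i=5 t=19 v=1: → [14,21); WM=16; [0,7) fires=3 [7,14) fires=1
i=6 t=21 v=1: → [21,28); WM=16
i=7 t=5 v=7: DROP (t<16-3); WM=16
i=8 t=21 v=7: → [21,28); WM=18
i=9 t=22 v=6: → [21,28); WM=18
i=10 t=23 v=8: → [21,28); WM=18
i=11 t=24 v=5: → [21,28); WM=21; [14,21) fires=2
i=12 t=30 v=9: → [28,35); WM=21
i=13 t=31 v=1: → [28,35); WM=21
i=14 t=31 v=1: → [28,35); WM=28; [21,28) fires=5
i=15 t=33 v=5: → [28,35); WM=28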